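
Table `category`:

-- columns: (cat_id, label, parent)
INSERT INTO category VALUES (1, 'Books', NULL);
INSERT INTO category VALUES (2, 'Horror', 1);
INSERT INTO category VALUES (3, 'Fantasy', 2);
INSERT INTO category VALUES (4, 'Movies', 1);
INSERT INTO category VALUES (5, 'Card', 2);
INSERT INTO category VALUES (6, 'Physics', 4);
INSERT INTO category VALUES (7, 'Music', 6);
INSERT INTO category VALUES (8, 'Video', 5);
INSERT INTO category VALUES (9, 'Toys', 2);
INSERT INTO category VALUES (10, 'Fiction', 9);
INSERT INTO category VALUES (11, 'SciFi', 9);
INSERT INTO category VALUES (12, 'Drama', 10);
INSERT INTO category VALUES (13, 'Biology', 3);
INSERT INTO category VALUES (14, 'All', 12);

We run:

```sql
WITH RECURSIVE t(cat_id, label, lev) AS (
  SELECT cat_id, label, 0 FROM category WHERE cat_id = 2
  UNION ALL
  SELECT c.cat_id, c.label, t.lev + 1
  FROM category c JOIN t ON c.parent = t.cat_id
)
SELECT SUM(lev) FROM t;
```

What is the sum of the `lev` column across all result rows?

18

Base: cat_id=2 (Horror) at lev 0.
Iteration 1: rows with parent in {2} -> Fantasy (id 3, lev 1), Card (id 5, lev 1), Toys (id 9, lev 1).
Iteration 2: rows with parent in {3,5,9} -> Video (id 8, lev 2), Fiction (id 10, lev 2), SciFi (id 11, lev 2), Biology (id 13, lev 2).
Iteration 3: rows with parent in {8,10,11,13} -> Drama (id 12, lev 3).
Iteration 4: rows with parent in {12} -> All (id 14, lev 4).
Iteration 5: no rows with parent in {14}; recursion stops.
SUM(lev) = 0 + 1 + 1 + 1 + 2 + 2 + 2 + 2 + 3 + 4 = 18.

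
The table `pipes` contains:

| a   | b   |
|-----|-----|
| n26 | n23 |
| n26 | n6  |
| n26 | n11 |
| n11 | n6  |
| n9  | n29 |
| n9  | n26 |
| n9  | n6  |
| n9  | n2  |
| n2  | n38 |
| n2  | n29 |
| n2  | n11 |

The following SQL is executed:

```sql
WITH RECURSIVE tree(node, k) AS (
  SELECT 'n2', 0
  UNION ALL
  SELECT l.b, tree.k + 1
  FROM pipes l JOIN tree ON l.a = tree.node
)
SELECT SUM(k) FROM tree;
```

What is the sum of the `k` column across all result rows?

5

Base: (n2, k=0).
Iteration 1: edges from {n2} -> (n11, k=1), (n29, k=1), (n38, k=1).
Iteration 2: edges from {n11,n29,n38} -> (n6, k=2).
Iteration 3: no outgoing edges from {n6}; recursion stops.
SUM(k) = 0 + 1 + 1 + 1 + 2 = 5.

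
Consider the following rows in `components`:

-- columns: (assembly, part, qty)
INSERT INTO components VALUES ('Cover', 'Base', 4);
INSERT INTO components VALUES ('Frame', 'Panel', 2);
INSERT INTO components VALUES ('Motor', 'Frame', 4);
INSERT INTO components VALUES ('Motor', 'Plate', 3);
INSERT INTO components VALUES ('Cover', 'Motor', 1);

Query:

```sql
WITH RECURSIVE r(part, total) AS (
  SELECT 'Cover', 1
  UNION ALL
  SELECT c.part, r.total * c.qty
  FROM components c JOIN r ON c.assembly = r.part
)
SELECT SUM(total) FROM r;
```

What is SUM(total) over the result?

21

Base: (Cover, total=1).
Iteration 1: components of {Cover} -> Base = 1*4 = 4, Motor = 1*1 = 1.
Iteration 2: components of {Base,Motor} -> Frame = 1*4 = 4, Plate = 1*3 = 3.
Iteration 3: components of {Frame,Plate} -> Panel = 4*2 = 8.
Iteration 4: no further components; recursion stops.
SUM(total) = 1 + 1 + 4 + 4 + 3 + 8 = 21.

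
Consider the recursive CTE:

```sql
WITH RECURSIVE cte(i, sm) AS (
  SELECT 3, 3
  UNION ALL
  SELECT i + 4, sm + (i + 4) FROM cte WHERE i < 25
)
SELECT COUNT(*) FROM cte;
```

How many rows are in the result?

7

Base: i=3, sm=3.
Iteration 1: 3 < 25 holds -> i = 3 + 4 = 7, sm = 3 + 7 = 10.
Iteration 2: 7 < 25 holds -> i = 7 + 4 = 11, sm = 10 + 11 = 21.
Iteration 3: 11 < 25 holds -> i = 11 + 4 = 15, sm = 21 + 15 = 36.
Iteration 4: 15 < 25 holds -> i = 15 + 4 = 19, sm = 36 + 19 = 55.
Iteration 5: 19 < 25 holds -> i = 19 + 4 = 23, sm = 55 + 23 = 78.
Iteration 6: 23 < 25 holds -> i = 23 + 4 = 27, sm = 78 + 27 = 105.
Iteration 7: 27 < 25 fails; recursion stops.
Total rows emitted: 7.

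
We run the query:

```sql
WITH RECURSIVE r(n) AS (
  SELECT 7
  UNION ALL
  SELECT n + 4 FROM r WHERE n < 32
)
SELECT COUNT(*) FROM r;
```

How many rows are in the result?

Base: n=7.
Iteration 1: 7 < 32 holds -> n = 7 + 4 = 11.
Iteration 2: 11 < 32 holds -> n = 11 + 4 = 15.
Iteration 3: 15 < 32 holds -> n = 15 + 4 = 19.
Iteration 4: 19 < 32 holds -> n = 19 + 4 = 23.
Iteration 5: 23 < 32 holds -> n = 23 + 4 = 27.
Iteration 6: 27 < 32 holds -> n = 27 + 4 = 31.
Iteration 7: 31 < 32 holds -> n = 31 + 4 = 35.
Iteration 8: 35 < 32 fails; recursion stops.
Total rows emitted: 8.

8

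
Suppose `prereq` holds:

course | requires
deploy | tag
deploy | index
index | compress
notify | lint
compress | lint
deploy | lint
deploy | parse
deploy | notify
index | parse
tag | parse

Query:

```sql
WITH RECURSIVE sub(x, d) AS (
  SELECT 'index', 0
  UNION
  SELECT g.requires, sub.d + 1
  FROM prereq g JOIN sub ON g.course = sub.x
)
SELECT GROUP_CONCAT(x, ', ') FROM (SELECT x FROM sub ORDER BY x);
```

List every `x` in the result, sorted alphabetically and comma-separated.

Base: (index, d=0).
Iteration 1: edges from {index} -> (compress, d=1), (parse, d=1).
Iteration 2: edges from {compress,parse} -> (lint, d=2).
Iteration 3: no outgoing edges from {lint}; recursion stops.

compress, index, lint, parse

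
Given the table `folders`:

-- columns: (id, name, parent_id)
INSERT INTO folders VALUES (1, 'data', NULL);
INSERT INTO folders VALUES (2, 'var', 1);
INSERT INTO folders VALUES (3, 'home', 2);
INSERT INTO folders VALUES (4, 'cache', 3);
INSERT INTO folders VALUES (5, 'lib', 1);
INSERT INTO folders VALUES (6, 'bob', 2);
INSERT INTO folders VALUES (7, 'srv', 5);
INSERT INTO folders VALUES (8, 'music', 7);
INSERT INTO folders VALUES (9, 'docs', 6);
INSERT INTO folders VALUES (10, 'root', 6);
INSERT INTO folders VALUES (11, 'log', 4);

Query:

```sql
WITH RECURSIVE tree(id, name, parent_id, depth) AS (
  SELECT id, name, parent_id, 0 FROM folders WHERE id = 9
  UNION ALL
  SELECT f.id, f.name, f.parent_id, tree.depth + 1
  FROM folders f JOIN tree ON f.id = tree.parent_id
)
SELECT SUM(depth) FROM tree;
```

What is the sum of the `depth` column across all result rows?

Base: id=9 (docs), parent_id=6, depth 0.
Iteration 1: join on id=6 -> bob (id 6, parent_id=2, depth 1).
Iteration 2: join on id=2 -> var (id 2, parent_id=1, depth 2).
Iteration 3: join on id=1 -> data (id 1, parent_id=NULL, depth 3).
Iteration 4: parent_id is NULL; no match; recursion stops.
SUM(depth) = 0 + 1 + 2 + 3 = 6.

6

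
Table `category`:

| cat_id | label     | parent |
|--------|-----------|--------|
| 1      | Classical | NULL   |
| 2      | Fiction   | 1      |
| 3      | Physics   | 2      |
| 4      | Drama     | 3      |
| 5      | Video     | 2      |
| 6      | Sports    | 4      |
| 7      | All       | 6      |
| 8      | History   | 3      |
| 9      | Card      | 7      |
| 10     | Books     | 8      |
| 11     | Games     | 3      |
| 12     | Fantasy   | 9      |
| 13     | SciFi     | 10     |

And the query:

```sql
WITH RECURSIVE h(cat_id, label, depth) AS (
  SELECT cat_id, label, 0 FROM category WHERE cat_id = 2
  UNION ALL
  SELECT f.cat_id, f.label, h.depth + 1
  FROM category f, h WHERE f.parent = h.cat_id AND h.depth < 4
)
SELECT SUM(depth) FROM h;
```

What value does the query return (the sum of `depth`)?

Base: cat_id=2 (Fiction) at depth 0.
Iteration 1: rows with parent in {2} -> Physics (id 3, depth 1), Video (id 5, depth 1).
Iteration 2: rows with parent in {3,5} -> Drama (id 4, depth 2), History (id 8, depth 2), Games (id 11, depth 2).
Iteration 3: rows with parent in {4,8,11} -> Sports (id 6, depth 3), Books (id 10, depth 3).
Iteration 4: rows with parent in {6,10} -> All (id 7, depth 4), SciFi (id 13, depth 4).
Iteration 5: depth < 4 fails for all current rows; recursion stops.
SUM(depth) = 0 + 1 + 1 + 2 + 2 + 2 + 3 + 3 + 4 + 4 = 22.

22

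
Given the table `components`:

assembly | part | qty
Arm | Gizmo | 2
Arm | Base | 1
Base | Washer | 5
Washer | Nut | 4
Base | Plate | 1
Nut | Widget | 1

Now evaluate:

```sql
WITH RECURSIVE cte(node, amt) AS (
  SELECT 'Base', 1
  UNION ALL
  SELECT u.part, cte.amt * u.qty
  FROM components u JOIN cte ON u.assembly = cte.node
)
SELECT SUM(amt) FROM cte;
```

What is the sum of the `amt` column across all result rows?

Base: (Base, amt=1).
Iteration 1: components of {Base} -> Plate = 1*1 = 1, Washer = 1*5 = 5.
Iteration 2: components of {Plate,Washer} -> Nut = 5*4 = 20.
Iteration 3: components of {Nut} -> Widget = 20*1 = 20.
Iteration 4: no further components; recursion stops.
SUM(amt) = 1 + 5 + 1 + 20 + 20 = 47.

47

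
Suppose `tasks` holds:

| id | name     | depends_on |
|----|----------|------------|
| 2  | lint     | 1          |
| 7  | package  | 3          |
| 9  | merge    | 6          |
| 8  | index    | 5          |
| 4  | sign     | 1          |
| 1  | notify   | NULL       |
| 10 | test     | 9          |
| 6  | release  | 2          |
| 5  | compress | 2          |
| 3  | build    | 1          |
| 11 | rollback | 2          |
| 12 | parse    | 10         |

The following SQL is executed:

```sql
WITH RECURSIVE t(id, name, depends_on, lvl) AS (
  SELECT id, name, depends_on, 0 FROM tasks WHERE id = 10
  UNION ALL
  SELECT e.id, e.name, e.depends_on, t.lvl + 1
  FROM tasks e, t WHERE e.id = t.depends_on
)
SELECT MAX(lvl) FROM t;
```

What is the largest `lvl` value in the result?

Base: id=10 (test), depends_on=9, lvl 0.
Iteration 1: join on id=9 -> merge (id 9, depends_on=6, lvl 1).
Iteration 2: join on id=6 -> release (id 6, depends_on=2, lvl 2).
Iteration 3: join on id=2 -> lint (id 2, depends_on=1, lvl 3).
Iteration 4: join on id=1 -> notify (id 1, depends_on=NULL, lvl 4).
Iteration 5: depends_on is NULL; no match; recursion stops.
lvl values: 0, 1, 2, 3, 4; the maximum is 4.

4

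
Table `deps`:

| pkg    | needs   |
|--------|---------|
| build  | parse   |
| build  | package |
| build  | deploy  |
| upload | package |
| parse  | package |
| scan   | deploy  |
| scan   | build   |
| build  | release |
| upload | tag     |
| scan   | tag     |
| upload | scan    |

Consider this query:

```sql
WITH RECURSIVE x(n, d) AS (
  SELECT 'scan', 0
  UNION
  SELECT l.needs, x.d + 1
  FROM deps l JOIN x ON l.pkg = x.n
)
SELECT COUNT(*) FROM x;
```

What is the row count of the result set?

Base: (scan, d=0).
Iteration 1: edges from {scan} -> (build, d=1), (deploy, d=1), (tag, d=1).
Iteration 2: edges from {build,deploy,tag} -> (deploy, d=2), (package, d=2), (parse, d=2), (release, d=2).
Iteration 3: edges from {deploy,package,parse,release} -> (package, d=3).
Iteration 4: no outgoing edges from {package}; recursion stops.
Total rows emitted: 9.

9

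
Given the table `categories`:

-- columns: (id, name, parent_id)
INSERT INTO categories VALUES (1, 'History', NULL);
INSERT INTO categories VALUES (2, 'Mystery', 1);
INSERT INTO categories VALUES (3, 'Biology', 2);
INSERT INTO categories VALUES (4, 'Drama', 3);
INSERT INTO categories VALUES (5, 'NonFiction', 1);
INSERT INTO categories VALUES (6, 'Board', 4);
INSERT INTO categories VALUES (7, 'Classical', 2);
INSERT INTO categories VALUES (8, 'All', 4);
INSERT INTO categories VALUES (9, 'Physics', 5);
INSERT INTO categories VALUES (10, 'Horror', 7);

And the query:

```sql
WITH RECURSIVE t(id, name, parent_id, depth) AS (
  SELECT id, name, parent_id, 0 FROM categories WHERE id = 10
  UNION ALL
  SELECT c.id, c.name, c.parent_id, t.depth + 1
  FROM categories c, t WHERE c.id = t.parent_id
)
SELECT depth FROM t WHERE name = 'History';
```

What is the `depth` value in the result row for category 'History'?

3

Base: id=10 (Horror), parent_id=7, depth 0.
Iteration 1: join on id=7 -> Classical (id 7, parent_id=2, depth 1).
Iteration 2: join on id=2 -> Mystery (id 2, parent_id=1, depth 2).
Iteration 3: join on id=1 -> History (id 1, parent_id=NULL, depth 3).
Iteration 4: parent_id is NULL; no match; recursion stops.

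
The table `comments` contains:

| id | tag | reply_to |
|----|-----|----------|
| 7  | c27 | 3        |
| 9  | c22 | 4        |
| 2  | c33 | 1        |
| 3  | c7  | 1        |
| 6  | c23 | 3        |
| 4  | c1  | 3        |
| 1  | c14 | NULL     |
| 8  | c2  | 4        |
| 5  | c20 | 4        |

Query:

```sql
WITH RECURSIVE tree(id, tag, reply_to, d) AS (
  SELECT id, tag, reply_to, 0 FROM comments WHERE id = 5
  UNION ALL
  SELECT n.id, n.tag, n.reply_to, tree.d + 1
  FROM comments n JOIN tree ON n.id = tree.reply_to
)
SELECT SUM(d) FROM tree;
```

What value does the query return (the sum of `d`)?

Base: id=5 (c20), reply_to=4, d 0.
Iteration 1: join on id=4 -> c1 (id 4, reply_to=3, d 1).
Iteration 2: join on id=3 -> c7 (id 3, reply_to=1, d 2).
Iteration 3: join on id=1 -> c14 (id 1, reply_to=NULL, d 3).
Iteration 4: reply_to is NULL; no match; recursion stops.
SUM(d) = 0 + 1 + 2 + 3 = 6.

6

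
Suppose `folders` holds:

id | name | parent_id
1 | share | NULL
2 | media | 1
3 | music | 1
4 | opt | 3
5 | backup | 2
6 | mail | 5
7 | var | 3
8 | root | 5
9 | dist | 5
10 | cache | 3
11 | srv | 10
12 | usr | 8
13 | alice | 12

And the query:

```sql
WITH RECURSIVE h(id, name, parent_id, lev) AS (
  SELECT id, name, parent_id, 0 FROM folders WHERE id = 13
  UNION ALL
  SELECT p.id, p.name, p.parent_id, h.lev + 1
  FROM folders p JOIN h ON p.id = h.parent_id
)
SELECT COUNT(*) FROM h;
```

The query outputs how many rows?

Base: id=13 (alice), parent_id=12, lev 0.
Iteration 1: join on id=12 -> usr (id 12, parent_id=8, lev 1).
Iteration 2: join on id=8 -> root (id 8, parent_id=5, lev 2).
Iteration 3: join on id=5 -> backup (id 5, parent_id=2, lev 3).
Iteration 4: join on id=2 -> media (id 2, parent_id=1, lev 4).
Iteration 5: join on id=1 -> share (id 1, parent_id=NULL, lev 5).
Iteration 6: parent_id is NULL; no match; recursion stops.
Total rows emitted: 6.

6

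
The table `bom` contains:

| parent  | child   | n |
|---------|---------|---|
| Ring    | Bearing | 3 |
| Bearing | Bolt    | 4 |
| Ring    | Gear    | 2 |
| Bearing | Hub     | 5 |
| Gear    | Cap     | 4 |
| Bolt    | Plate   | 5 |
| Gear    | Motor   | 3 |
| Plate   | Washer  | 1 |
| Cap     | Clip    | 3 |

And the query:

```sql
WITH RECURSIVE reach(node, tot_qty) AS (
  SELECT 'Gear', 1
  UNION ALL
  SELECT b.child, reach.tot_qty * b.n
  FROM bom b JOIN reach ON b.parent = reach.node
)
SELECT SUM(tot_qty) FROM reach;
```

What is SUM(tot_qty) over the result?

Base: (Gear, tot_qty=1).
Iteration 1: components of {Gear} -> Cap = 1*4 = 4, Motor = 1*3 = 3.
Iteration 2: components of {Cap,Motor} -> Clip = 4*3 = 12.
Iteration 3: no further components; recursion stops.
SUM(tot_qty) = 1 + 4 + 3 + 12 = 20.

20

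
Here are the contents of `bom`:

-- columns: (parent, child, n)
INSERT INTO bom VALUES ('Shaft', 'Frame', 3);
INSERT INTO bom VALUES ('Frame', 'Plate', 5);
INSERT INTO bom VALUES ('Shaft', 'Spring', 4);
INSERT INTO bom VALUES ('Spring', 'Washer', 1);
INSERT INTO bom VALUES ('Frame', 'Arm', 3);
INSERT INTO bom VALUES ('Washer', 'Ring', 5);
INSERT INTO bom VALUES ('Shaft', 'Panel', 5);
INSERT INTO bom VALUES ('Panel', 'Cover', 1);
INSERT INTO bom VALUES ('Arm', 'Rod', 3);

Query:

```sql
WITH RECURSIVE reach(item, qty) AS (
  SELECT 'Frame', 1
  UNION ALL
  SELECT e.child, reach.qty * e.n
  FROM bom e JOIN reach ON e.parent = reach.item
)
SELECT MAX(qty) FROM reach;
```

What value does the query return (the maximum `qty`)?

9

Base: (Frame, qty=1).
Iteration 1: components of {Frame} -> Arm = 1*3 = 3, Plate = 1*5 = 5.
Iteration 2: components of {Arm,Plate} -> Rod = 3*3 = 9.
Iteration 3: no further components; recursion stops.
qty values: 1, 5, 3, 9; the maximum is 9.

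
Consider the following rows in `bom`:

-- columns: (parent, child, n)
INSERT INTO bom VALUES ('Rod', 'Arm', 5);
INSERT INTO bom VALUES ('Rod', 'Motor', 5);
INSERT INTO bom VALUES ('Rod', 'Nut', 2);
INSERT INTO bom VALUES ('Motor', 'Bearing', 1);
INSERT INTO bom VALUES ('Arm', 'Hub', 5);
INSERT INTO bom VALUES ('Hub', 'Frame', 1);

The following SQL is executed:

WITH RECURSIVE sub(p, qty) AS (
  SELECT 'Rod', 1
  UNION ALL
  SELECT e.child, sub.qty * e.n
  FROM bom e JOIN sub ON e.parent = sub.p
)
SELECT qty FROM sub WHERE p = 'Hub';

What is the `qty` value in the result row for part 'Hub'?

25

Base: (Rod, qty=1).
Iteration 1: components of {Rod} -> Arm = 1*5 = 5, Motor = 1*5 = 5, Nut = 1*2 = 2.
Iteration 2: components of {Arm,Motor,Nut} -> Bearing = 5*1 = 5, Hub = 5*5 = 25.
Iteration 3: components of {Bearing,Hub} -> Frame = 25*1 = 25.
Iteration 4: no further components; recursion stops.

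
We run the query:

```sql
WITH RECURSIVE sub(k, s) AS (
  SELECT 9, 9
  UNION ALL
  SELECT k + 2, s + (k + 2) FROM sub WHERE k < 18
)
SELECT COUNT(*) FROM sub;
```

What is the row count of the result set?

6

Base: k=9, s=9.
Iteration 1: 9 < 18 holds -> k = 9 + 2 = 11, s = 9 + 11 = 20.
Iteration 2: 11 < 18 holds -> k = 11 + 2 = 13, s = 20 + 13 = 33.
Iteration 3: 13 < 18 holds -> k = 13 + 2 = 15, s = 33 + 15 = 48.
Iteration 4: 15 < 18 holds -> k = 15 + 2 = 17, s = 48 + 17 = 65.
Iteration 5: 17 < 18 holds -> k = 17 + 2 = 19, s = 65 + 19 = 84.
Iteration 6: 19 < 18 fails; recursion stops.
Total rows emitted: 6.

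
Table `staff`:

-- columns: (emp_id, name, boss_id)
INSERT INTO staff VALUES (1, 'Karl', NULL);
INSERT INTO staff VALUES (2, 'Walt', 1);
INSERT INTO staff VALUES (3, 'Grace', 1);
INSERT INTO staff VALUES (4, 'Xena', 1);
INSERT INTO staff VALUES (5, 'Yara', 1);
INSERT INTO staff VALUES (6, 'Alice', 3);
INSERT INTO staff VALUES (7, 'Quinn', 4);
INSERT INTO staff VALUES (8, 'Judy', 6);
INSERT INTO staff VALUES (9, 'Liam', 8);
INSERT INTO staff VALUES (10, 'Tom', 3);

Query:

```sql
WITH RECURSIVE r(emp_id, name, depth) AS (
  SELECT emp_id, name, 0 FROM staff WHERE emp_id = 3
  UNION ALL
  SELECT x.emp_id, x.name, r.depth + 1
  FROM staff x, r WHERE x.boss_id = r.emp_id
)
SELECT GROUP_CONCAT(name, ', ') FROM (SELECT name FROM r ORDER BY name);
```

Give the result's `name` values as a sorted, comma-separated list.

Alice, Grace, Judy, Liam, Tom

Base: emp_id=3 (Grace) at depth 0.
Iteration 1: rows with boss_id in {3} -> Alice (id 6, depth 1), Tom (id 10, depth 1).
Iteration 2: rows with boss_id in {6,10} -> Judy (id 8, depth 2).
Iteration 3: rows with boss_id in {8} -> Liam (id 9, depth 3).
Iteration 4: no rows with boss_id in {9}; recursion stops.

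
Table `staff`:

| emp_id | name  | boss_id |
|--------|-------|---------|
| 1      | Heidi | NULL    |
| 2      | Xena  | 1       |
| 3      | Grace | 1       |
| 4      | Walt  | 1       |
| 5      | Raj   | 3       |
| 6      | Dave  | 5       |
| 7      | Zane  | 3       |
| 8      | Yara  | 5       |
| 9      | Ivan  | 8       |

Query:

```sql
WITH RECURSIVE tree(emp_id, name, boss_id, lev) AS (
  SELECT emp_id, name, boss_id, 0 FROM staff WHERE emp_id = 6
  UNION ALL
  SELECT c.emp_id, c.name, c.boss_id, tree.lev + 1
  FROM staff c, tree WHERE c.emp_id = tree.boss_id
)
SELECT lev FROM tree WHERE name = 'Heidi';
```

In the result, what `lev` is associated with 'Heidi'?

3

Base: emp_id=6 (Dave), boss_id=5, lev 0.
Iteration 1: join on emp_id=5 -> Raj (id 5, boss_id=3, lev 1).
Iteration 2: join on emp_id=3 -> Grace (id 3, boss_id=1, lev 2).
Iteration 3: join on emp_id=1 -> Heidi (id 1, boss_id=NULL, lev 3).
Iteration 4: boss_id is NULL; no match; recursion stops.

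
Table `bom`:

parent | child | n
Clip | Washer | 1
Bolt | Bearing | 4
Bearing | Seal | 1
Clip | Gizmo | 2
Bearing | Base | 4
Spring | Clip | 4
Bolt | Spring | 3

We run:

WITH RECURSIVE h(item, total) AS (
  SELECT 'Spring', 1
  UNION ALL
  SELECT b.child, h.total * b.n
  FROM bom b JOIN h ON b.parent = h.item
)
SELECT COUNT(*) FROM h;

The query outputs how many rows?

4

Base: (Spring, total=1).
Iteration 1: components of {Spring} -> Clip = 1*4 = 4.
Iteration 2: components of {Clip} -> Gizmo = 4*2 = 8, Washer = 4*1 = 4.
Iteration 3: no further components; recursion stops.
Total rows emitted: 4.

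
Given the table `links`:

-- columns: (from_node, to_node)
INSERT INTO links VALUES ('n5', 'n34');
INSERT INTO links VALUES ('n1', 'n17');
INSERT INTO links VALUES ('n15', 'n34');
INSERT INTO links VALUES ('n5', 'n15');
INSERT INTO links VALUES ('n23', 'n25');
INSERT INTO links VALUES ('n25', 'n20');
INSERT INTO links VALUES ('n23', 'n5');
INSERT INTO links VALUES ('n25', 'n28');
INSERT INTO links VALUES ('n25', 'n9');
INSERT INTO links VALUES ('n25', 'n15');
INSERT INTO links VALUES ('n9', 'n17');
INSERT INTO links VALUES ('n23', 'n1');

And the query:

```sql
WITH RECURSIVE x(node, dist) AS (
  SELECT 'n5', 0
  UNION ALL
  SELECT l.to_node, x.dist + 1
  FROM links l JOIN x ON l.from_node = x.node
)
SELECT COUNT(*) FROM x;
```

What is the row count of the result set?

Base: (n5, dist=0).
Iteration 1: edges from {n5} -> (n15, dist=1), (n34, dist=1).
Iteration 2: edges from {n15,n34} -> (n34, dist=2).
Iteration 3: no outgoing edges from {n34}; recursion stops.
Total rows emitted: 4.

4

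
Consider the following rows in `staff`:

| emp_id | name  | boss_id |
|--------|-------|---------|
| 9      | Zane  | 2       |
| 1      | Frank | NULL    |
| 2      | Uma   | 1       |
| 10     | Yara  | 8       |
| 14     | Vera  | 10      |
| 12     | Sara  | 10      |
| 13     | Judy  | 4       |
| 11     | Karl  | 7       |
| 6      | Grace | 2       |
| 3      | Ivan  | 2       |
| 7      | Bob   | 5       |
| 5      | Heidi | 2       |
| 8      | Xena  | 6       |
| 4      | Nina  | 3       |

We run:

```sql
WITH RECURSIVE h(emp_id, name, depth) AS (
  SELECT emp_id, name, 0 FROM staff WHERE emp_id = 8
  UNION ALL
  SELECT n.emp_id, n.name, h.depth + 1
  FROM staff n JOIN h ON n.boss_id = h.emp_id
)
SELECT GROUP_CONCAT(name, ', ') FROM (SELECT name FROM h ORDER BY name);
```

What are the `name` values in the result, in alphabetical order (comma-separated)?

Base: emp_id=8 (Xena) at depth 0.
Iteration 1: rows with boss_id in {8} -> Yara (id 10, depth 1).
Iteration 2: rows with boss_id in {10} -> Sara (id 12, depth 2), Vera (id 14, depth 2).
Iteration 3: no rows with boss_id in {12,14}; recursion stops.

Sara, Vera, Xena, Yara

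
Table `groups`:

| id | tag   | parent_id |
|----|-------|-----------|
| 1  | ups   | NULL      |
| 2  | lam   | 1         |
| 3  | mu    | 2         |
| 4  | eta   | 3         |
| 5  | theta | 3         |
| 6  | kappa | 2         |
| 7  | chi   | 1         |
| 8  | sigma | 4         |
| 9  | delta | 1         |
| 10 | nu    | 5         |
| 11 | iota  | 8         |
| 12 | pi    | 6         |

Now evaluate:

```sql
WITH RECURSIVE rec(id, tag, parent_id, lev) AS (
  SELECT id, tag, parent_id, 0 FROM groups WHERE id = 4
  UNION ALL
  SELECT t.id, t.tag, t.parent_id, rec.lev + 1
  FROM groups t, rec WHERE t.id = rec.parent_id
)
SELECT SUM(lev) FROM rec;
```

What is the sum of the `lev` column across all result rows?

Base: id=4 (eta), parent_id=3, lev 0.
Iteration 1: join on id=3 -> mu (id 3, parent_id=2, lev 1).
Iteration 2: join on id=2 -> lam (id 2, parent_id=1, lev 2).
Iteration 3: join on id=1 -> ups (id 1, parent_id=NULL, lev 3).
Iteration 4: parent_id is NULL; no match; recursion stops.
SUM(lev) = 0 + 1 + 2 + 3 = 6.

6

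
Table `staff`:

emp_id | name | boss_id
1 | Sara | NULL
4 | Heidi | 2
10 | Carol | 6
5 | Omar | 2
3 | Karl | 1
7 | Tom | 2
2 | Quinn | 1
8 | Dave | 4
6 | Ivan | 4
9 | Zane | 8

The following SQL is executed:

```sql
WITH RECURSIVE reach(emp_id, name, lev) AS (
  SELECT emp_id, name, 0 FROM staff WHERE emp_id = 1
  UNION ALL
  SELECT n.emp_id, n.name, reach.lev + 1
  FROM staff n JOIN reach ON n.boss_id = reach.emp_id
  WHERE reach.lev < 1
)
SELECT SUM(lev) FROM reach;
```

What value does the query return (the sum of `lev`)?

Base: emp_id=1 (Sara) at lev 0.
Iteration 1: rows with boss_id in {1} -> Quinn (id 2, lev 1), Karl (id 3, lev 1).
Iteration 2: lev < 1 fails for all current rows; recursion stops.
SUM(lev) = 0 + 1 + 1 = 2.

2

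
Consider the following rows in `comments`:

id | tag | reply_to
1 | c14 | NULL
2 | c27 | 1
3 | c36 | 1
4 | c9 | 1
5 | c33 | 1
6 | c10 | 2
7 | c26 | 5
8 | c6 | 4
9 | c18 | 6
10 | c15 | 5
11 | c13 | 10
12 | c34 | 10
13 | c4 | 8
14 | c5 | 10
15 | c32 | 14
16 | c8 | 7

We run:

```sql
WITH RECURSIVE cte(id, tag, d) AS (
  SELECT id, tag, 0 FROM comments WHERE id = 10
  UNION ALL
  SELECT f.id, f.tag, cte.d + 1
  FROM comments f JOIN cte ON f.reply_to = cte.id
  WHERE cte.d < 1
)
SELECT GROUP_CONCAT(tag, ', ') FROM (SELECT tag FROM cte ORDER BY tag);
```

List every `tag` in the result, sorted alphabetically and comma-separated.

c13, c15, c34, c5

Base: id=10 (c15) at d 0.
Iteration 1: rows with reply_to in {10} -> c13 (id 11, d 1), c34 (id 12, d 1), c5 (id 14, d 1).
Iteration 2: d < 1 fails for all current rows; recursion stops.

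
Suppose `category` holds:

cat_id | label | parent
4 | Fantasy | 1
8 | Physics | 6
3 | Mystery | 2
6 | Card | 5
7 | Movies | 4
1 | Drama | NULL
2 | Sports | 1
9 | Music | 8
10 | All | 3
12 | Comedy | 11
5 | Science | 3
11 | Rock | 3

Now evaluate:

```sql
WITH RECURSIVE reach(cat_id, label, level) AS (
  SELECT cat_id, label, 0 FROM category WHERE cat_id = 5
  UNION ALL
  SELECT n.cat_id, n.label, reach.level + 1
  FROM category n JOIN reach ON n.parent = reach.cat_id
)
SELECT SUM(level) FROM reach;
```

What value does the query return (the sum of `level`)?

Base: cat_id=5 (Science) at level 0.
Iteration 1: rows with parent in {5} -> Card (id 6, level 1).
Iteration 2: rows with parent in {6} -> Physics (id 8, level 2).
Iteration 3: rows with parent in {8} -> Music (id 9, level 3).
Iteration 4: no rows with parent in {9}; recursion stops.
SUM(level) = 0 + 1 + 2 + 3 = 6.

6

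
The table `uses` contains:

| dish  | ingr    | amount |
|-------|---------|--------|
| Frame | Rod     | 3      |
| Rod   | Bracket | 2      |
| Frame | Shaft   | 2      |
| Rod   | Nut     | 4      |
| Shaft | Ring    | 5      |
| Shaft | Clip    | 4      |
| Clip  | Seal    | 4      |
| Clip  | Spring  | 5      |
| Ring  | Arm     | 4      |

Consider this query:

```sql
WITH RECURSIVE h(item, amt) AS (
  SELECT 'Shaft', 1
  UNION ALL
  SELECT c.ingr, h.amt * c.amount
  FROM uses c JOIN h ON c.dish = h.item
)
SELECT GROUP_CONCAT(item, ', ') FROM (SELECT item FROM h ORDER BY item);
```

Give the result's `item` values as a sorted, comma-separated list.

Base: (Shaft, amt=1).
Iteration 1: components of {Shaft} -> Clip = 1*4 = 4, Ring = 1*5 = 5.
Iteration 2: components of {Clip,Ring} -> Arm = 5*4 = 20, Seal = 4*4 = 16, Spring = 4*5 = 20.
Iteration 3: no further components; recursion stops.

Arm, Clip, Ring, Seal, Shaft, Spring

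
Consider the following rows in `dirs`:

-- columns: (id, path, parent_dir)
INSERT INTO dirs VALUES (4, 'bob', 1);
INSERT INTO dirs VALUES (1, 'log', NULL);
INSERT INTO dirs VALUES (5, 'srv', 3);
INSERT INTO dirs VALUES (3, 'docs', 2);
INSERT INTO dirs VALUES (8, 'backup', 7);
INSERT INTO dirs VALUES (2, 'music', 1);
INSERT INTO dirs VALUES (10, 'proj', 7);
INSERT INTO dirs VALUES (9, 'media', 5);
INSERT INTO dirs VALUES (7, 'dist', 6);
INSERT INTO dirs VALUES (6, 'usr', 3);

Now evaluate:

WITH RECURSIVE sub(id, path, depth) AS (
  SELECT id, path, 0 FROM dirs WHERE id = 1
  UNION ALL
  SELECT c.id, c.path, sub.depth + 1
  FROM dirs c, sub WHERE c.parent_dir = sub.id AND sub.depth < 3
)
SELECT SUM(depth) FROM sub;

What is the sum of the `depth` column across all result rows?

10

Base: id=1 (log) at depth 0.
Iteration 1: rows with parent_dir in {1} -> music (id 2, depth 1), bob (id 4, depth 1).
Iteration 2: rows with parent_dir in {2,4} -> docs (id 3, depth 2).
Iteration 3: rows with parent_dir in {3} -> srv (id 5, depth 3), usr (id 6, depth 3).
Iteration 4: depth < 3 fails for all current rows; recursion stops.
SUM(depth) = 0 + 1 + 1 + 2 + 3 + 3 = 10.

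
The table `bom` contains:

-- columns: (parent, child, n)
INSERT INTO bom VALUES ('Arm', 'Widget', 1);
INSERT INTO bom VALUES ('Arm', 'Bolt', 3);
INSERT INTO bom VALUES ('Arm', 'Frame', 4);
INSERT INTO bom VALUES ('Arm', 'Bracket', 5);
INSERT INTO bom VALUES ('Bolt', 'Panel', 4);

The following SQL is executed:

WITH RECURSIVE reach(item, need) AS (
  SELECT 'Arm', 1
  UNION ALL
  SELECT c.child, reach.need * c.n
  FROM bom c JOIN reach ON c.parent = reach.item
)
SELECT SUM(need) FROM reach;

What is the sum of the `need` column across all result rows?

26

Base: (Arm, need=1).
Iteration 1: components of {Arm} -> Bolt = 1*3 = 3, Bracket = 1*5 = 5, Frame = 1*4 = 4, Widget = 1*1 = 1.
Iteration 2: components of {Bolt,Bracket,Frame,Widget} -> Panel = 3*4 = 12.
Iteration 3: no further components; recursion stops.
SUM(need) = 1 + 1 + 3 + 5 + 4 + 12 = 26.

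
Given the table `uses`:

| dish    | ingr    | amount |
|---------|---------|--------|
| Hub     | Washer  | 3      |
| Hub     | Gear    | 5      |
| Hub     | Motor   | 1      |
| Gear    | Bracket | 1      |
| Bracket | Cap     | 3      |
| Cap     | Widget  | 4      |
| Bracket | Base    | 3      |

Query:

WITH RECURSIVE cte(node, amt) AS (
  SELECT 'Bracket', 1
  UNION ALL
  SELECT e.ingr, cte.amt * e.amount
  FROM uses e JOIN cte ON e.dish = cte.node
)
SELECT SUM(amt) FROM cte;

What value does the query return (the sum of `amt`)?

Base: (Bracket, amt=1).
Iteration 1: components of {Bracket} -> Base = 1*3 = 3, Cap = 1*3 = 3.
Iteration 2: components of {Base,Cap} -> Widget = 3*4 = 12.
Iteration 3: no further components; recursion stops.
SUM(amt) = 1 + 3 + 3 + 12 = 19.

19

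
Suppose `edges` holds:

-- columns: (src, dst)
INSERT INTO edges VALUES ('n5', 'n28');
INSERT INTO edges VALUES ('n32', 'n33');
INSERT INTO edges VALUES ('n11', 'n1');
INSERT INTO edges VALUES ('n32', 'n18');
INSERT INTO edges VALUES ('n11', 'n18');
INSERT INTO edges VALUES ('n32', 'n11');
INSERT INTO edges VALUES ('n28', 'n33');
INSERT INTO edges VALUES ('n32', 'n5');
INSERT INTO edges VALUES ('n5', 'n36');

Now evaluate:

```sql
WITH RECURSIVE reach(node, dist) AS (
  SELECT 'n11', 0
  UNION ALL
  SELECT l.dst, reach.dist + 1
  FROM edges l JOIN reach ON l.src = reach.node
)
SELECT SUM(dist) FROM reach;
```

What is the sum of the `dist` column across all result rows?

Base: (n11, dist=0).
Iteration 1: edges from {n11} -> (n1, dist=1), (n18, dist=1).
Iteration 2: no outgoing edges from {n1,n18}; recursion stops.
SUM(dist) = 0 + 1 + 1 = 2.

2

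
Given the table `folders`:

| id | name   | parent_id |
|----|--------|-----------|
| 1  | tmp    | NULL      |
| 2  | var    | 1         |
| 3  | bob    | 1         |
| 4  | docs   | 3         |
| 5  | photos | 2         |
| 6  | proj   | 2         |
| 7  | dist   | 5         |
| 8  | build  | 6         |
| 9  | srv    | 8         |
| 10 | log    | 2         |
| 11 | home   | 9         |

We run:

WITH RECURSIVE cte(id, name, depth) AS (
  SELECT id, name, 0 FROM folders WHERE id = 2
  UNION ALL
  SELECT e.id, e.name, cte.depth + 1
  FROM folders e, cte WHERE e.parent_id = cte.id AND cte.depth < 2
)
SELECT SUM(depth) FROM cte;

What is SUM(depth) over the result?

Base: id=2 (var) at depth 0.
Iteration 1: rows with parent_id in {2} -> photos (id 5, depth 1), proj (id 6, depth 1), log (id 10, depth 1).
Iteration 2: rows with parent_id in {5,6,10} -> dist (id 7, depth 2), build (id 8, depth 2).
Iteration 3: depth < 2 fails for all current rows; recursion stops.
SUM(depth) = 0 + 1 + 1 + 1 + 2 + 2 = 7.

7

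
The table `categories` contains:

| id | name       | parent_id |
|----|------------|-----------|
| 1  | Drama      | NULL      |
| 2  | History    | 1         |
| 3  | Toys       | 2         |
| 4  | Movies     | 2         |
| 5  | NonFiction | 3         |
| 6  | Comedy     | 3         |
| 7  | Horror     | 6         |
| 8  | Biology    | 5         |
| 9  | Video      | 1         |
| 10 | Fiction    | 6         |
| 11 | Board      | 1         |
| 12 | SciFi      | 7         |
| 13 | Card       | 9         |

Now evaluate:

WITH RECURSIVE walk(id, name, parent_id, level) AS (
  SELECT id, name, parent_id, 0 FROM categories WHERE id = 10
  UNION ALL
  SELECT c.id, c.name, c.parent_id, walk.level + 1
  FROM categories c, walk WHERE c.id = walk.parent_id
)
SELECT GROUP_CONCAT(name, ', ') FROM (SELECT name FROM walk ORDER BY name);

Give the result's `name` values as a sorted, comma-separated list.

Base: id=10 (Fiction), parent_id=6, level 0.
Iteration 1: join on id=6 -> Comedy (id 6, parent_id=3, level 1).
Iteration 2: join on id=3 -> Toys (id 3, parent_id=2, level 2).
Iteration 3: join on id=2 -> History (id 2, parent_id=1, level 3).
Iteration 4: join on id=1 -> Drama (id 1, parent_id=NULL, level 4).
Iteration 5: parent_id is NULL; no match; recursion stops.

Comedy, Drama, Fiction, History, Toys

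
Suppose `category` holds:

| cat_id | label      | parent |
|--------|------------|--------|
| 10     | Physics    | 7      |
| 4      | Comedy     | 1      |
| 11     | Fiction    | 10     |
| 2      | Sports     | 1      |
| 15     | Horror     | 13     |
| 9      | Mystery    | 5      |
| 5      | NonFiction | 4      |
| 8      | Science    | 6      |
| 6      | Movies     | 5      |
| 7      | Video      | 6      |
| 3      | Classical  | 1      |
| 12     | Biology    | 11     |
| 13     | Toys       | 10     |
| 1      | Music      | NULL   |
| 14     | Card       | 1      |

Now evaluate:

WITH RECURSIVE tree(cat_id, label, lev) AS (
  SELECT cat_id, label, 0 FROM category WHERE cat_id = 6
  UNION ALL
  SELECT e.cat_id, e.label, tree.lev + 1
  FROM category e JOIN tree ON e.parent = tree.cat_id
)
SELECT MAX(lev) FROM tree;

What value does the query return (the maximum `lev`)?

Base: cat_id=6 (Movies) at lev 0.
Iteration 1: rows with parent in {6} -> Video (id 7, lev 1), Science (id 8, lev 1).
Iteration 2: rows with parent in {7,8} -> Physics (id 10, lev 2).
Iteration 3: rows with parent in {10} -> Fiction (id 11, lev 3), Toys (id 13, lev 3).
Iteration 4: rows with parent in {11,13} -> Biology (id 12, lev 4), Horror (id 15, lev 4).
Iteration 5: no rows with parent in {12,15}; recursion stops.
lev values: 0, 1, 1, 2, 3, 3, 4, 4; the maximum is 4.

4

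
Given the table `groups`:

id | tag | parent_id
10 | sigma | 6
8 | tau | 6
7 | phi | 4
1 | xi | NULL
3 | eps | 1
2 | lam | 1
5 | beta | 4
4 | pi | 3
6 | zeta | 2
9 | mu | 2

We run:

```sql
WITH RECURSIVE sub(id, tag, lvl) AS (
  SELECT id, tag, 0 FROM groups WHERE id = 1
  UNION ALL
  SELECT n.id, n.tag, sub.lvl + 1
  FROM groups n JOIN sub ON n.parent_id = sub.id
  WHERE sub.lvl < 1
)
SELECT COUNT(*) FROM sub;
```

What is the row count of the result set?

Base: id=1 (xi) at lvl 0.
Iteration 1: rows with parent_id in {1} -> lam (id 2, lvl 1), eps (id 3, lvl 1).
Iteration 2: lvl < 1 fails for all current rows; recursion stops.
Total rows emitted: 3.

3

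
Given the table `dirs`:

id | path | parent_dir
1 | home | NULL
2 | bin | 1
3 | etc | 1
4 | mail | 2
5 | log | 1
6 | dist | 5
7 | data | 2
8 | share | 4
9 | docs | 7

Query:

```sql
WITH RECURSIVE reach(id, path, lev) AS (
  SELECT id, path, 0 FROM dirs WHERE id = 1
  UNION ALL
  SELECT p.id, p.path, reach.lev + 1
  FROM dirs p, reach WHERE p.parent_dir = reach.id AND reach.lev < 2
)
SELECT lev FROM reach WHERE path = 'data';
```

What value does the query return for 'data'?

Base: id=1 (home) at lev 0.
Iteration 1: rows with parent_dir in {1} -> bin (id 2, lev 1), etc (id 3, lev 1), log (id 5, lev 1).
Iteration 2: rows with parent_dir in {2,3,5} -> mail (id 4, lev 2), dist (id 6, lev 2), data (id 7, lev 2).
Iteration 3: lev < 2 fails for all current rows; recursion stops.

2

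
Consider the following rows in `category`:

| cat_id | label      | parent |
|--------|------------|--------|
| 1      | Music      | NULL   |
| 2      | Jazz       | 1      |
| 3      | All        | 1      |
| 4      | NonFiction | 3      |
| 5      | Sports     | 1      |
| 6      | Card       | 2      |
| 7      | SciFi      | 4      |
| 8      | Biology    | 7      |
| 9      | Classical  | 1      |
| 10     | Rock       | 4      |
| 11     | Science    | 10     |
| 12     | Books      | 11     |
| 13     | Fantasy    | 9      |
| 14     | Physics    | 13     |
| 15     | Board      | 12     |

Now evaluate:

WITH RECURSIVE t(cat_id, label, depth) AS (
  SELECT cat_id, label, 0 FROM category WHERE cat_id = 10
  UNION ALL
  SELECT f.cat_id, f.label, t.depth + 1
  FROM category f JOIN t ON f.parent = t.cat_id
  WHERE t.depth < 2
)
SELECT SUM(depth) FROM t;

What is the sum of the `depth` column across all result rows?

3

Base: cat_id=10 (Rock) at depth 0.
Iteration 1: rows with parent in {10} -> Science (id 11, depth 1).
Iteration 2: rows with parent in {11} -> Books (id 12, depth 2).
Iteration 3: depth < 2 fails for all current rows; recursion stops.
SUM(depth) = 0 + 1 + 2 = 3.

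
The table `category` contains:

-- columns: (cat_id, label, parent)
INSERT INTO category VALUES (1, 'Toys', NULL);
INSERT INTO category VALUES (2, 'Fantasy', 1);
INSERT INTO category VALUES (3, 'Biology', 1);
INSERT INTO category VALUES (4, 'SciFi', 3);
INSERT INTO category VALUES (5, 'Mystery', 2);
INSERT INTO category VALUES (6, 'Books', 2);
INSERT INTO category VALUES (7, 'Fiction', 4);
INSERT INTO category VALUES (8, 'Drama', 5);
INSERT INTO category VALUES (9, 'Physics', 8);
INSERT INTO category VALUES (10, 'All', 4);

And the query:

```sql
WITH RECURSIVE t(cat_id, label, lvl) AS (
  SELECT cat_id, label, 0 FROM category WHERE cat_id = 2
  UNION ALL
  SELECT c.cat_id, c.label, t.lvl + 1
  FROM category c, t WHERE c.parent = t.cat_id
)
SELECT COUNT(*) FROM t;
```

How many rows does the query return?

5

Base: cat_id=2 (Fantasy) at lvl 0.
Iteration 1: rows with parent in {2} -> Mystery (id 5, lvl 1), Books (id 6, lvl 1).
Iteration 2: rows with parent in {5,6} -> Drama (id 8, lvl 2).
Iteration 3: rows with parent in {8} -> Physics (id 9, lvl 3).
Iteration 4: no rows with parent in {9}; recursion stops.
Total rows emitted: 5.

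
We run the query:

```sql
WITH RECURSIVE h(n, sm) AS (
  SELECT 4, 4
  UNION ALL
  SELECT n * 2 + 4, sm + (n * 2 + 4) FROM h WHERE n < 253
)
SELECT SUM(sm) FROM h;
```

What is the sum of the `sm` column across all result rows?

1864

Base: n=4, sm=4.
Iteration 1: 4 < 253 holds -> n = 4 * 2 + 4 = 12, sm = 4 + 12 = 16.
Iteration 2: 12 < 253 holds -> n = 12 * 2 + 4 = 28, sm = 16 + 28 = 44.
Iteration 3: 28 < 253 holds -> n = 28 * 2 + 4 = 60, sm = 44 + 60 = 104.
Iteration 4: 60 < 253 holds -> n = 60 * 2 + 4 = 124, sm = 104 + 124 = 228.
Iteration 5: 124 < 253 holds -> n = 124 * 2 + 4 = 252, sm = 228 + 252 = 480.
Iteration 6: 252 < 253 holds -> n = 252 * 2 + 4 = 508, sm = 480 + 508 = 988.
Iteration 7: 508 < 253 fails; recursion stops.
SUM(sm) = 4 + 16 + 44 + 104 + 228 + 480 + 988 = 1864.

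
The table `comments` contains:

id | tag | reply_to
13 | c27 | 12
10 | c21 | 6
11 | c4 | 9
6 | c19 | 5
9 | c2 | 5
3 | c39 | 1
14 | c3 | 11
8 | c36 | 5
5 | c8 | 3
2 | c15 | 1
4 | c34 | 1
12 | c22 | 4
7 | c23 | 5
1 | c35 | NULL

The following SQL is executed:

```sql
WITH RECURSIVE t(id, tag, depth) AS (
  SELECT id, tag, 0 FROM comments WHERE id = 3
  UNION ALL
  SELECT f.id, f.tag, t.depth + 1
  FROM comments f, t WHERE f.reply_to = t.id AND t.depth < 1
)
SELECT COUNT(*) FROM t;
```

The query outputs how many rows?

Base: id=3 (c39) at depth 0.
Iteration 1: rows with reply_to in {3} -> c8 (id 5, depth 1).
Iteration 2: depth < 1 fails for all current rows; recursion stops.
Total rows emitted: 2.

2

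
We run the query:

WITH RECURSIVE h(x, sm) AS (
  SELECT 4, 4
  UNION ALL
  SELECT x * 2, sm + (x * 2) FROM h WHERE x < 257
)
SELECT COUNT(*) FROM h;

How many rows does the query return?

8

Base: x=4, sm=4.
Iteration 1: 4 < 257 holds -> x = 4 * 2 = 8, sm = 4 + 8 = 12.
Iteration 2: 8 < 257 holds -> x = 8 * 2 = 16, sm = 12 + 16 = 28.
Iteration 3: 16 < 257 holds -> x = 16 * 2 = 32, sm = 28 + 32 = 60.
Iteration 4: 32 < 257 holds -> x = 32 * 2 = 64, sm = 60 + 64 = 124.
Iteration 5: 64 < 257 holds -> x = 64 * 2 = 128, sm = 124 + 128 = 252.
Iteration 6: 128 < 257 holds -> x = 128 * 2 = 256, sm = 252 + 256 = 508.
Iteration 7: 256 < 257 holds -> x = 256 * 2 = 512, sm = 508 + 512 = 1020.
Iteration 8: 512 < 257 fails; recursion stops.
Total rows emitted: 8.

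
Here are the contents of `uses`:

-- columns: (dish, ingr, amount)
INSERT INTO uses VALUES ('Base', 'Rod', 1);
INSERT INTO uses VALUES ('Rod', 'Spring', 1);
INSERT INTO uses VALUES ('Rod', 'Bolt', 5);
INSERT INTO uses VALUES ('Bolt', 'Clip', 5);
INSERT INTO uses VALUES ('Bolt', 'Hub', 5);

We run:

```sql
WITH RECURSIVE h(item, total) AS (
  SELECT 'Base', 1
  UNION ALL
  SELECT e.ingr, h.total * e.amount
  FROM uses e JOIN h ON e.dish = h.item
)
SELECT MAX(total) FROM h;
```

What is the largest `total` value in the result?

25

Base: (Base, total=1).
Iteration 1: components of {Base} -> Rod = 1*1 = 1.
Iteration 2: components of {Rod} -> Bolt = 1*5 = 5, Spring = 1*1 = 1.
Iteration 3: components of {Bolt,Spring} -> Clip = 5*5 = 25, Hub = 5*5 = 25.
Iteration 4: no further components; recursion stops.
total values: 1, 1, 1, 5, 25, 25; the maximum is 25.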